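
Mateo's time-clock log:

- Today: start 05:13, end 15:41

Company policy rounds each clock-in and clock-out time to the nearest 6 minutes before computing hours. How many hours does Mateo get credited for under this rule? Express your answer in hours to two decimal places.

10.50 hours

Today: in 05:13→05:12, out 15:41→15:42; 10 h 30 min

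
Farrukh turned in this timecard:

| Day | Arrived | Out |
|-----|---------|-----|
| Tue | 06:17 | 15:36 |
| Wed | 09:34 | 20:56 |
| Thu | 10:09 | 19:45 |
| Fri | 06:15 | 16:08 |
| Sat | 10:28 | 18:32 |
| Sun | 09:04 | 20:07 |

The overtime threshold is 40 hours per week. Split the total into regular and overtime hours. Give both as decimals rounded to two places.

Regular 40.00 hours, overtime 19.28 hours

Tue: 06:17–15:36 = 9 h 19 min
Wed: 09:34–20:56 = 11 h 22 min
Thu: 10:09–19:45 = 9 h 36 min
Fri: 06:15–16:08 = 9 h 53 min
Sat: 10:28–18:32 = 8 h 4 min
Sun: 09:04–20:07 = 11 h 3 min
Total worked: 59 h 17 min = 59.28 h.
Threshold 40 h → overtime 19 h 17 min, regular 40 h 0 min.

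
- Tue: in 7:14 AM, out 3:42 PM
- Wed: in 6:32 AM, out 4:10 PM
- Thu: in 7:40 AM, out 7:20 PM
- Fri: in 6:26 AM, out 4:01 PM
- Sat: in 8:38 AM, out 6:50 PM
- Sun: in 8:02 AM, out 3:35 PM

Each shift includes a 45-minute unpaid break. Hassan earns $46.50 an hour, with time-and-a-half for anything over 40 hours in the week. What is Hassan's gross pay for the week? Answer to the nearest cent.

Tue: 7:14 AM–3:42 PM = 8 h 28 min; less 45 min break → 7 h 43 min
Wed: 6:32 AM–4:10 PM = 9 h 38 min; less 45 min break → 8 h 53 min
Thu: 7:40 AM–7:20 PM = 11 h 40 min; less 45 min break → 10 h 55 min
Fri: 6:26 AM–4:01 PM = 9 h 35 min; less 45 min break → 8 h 50 min
Sat: 8:38 AM–6:50 PM = 10 h 12 min; less 45 min break → 9 h 27 min
Sun: 8:02 AM–3:35 PM = 7 h 33 min; less 45 min break → 6 h 48 min
Total worked: 52 h 36 min = 3156 min.
Regular 40 h 0 min = 2400 min at $46.50/h; overtime 12 h 36 min = 756 min at $69.75/h.
Pay = (2400 × $46.50 + 756 × $69.75) ÷ 60 = $2738.85.

$2738.85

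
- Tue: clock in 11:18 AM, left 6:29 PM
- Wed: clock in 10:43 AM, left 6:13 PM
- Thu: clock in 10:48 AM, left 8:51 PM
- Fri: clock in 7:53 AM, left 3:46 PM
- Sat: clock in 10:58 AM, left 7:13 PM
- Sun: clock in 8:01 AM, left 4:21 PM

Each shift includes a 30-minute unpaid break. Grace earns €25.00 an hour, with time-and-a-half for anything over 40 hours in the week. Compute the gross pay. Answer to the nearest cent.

Tue: 11:18 AM–6:29 PM = 7 h 11 min; less 30 min break → 6 h 41 min
Wed: 10:43 AM–6:13 PM = 7 h 30 min; less 30 min break → 7 h 0 min
Thu: 10:48 AM–8:51 PM = 10 h 3 min; less 30 min break → 9 h 33 min
Fri: 7:53 AM–3:46 PM = 7 h 53 min; less 30 min break → 7 h 23 min
Sat: 10:58 AM–7:13 PM = 8 h 15 min; less 30 min break → 7 h 45 min
Sun: 8:01 AM–4:21 PM = 8 h 20 min; less 30 min break → 7 h 50 min
Total worked: 46 h 12 min = 2772 min.
Regular 40 h 0 min = 2400 min at €25.00/h; overtime 6 h 12 min = 372 min at €37.50/h.
Pay = (2400 × €25.00 + 372 × €37.50) ÷ 60 = €1232.50.

€1232.50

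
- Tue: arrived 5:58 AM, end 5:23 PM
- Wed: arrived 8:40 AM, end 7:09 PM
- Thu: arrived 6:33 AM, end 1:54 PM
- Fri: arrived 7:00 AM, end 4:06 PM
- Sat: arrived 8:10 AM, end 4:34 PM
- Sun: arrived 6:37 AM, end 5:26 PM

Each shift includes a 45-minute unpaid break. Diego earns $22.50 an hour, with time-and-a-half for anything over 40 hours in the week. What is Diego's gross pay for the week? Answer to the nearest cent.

$1341.00

Tue: 5:58 AM–5:23 PM = 11 h 25 min; less 45 min break → 10 h 40 min
Wed: 8:40 AM–7:09 PM = 10 h 29 min; less 45 min break → 9 h 44 min
Thu: 6:33 AM–1:54 PM = 7 h 21 min; less 45 min break → 6 h 36 min
Fri: 7:00 AM–4:06 PM = 9 h 6 min; less 45 min break → 8 h 21 min
Sat: 8:10 AM–4:34 PM = 8 h 24 min; less 45 min break → 7 h 39 min
Sun: 6:37 AM–5:26 PM = 10 h 49 min; less 45 min break → 10 h 4 min
Total worked: 53 h 4 min = 3184 min.
Regular 40 h 0 min = 2400 min at $22.50/h; overtime 13 h 4 min = 784 min at $33.75/h.
Pay = (2400 × $22.50 + 784 × $33.75) ÷ 60 = $1341.00.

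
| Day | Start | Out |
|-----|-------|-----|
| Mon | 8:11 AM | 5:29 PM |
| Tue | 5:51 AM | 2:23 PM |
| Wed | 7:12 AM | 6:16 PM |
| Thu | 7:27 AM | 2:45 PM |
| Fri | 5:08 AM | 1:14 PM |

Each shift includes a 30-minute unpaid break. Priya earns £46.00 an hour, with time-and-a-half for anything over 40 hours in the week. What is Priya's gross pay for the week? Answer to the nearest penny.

£1964.20

Mon: 8:11 AM–5:29 PM = 9 h 18 min; less 30 min break → 8 h 48 min
Tue: 5:51 AM–2:23 PM = 8 h 32 min; less 30 min break → 8 h 2 min
Wed: 7:12 AM–6:16 PM = 11 h 4 min; less 30 min break → 10 h 34 min
Thu: 7:27 AM–2:45 PM = 7 h 18 min; less 30 min break → 6 h 48 min
Fri: 5:08 AM–1:14 PM = 8 h 6 min; less 30 min break → 7 h 36 min
Total worked: 41 h 48 min = 2508 min.
Regular 40 h 0 min = 2400 min at £46.00/h; overtime 1 h 48 min = 108 min at £69.00/h.
Pay = (2400 × £46.00 + 108 × £69.00) ÷ 60 = £1964.20.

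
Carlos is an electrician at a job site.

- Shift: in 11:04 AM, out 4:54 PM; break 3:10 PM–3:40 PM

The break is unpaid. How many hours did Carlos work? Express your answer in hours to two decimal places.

5.33 hours

Shift: 11:04 AM–4:54 PM = 5 h 50 min; less 30 min break → 5 h 20 min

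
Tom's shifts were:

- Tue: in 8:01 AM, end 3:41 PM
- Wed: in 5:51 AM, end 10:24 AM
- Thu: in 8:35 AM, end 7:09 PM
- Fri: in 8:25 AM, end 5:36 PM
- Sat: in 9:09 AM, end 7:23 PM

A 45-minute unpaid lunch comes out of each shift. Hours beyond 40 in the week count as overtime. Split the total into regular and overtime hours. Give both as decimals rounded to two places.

Tue: 8:01 AM–3:41 PM = 7 h 40 min; less 45 min break → 6 h 55 min
Wed: 5:51 AM–10:24 AM = 4 h 33 min; less 45 min break → 3 h 48 min
Thu: 8:35 AM–7:09 PM = 10 h 34 min; less 45 min break → 9 h 49 min
Fri: 8:25 AM–5:36 PM = 9 h 11 min; less 45 min break → 8 h 26 min
Sat: 9:09 AM–7:23 PM = 10 h 14 min; less 45 min break → 9 h 29 min
Total worked: 38 h 27 min = 38.45 h.
Threshold 40 h → overtime 0 h 0 min, regular 38 h 27 min.

Regular 38.45 hours, overtime 0.00 hours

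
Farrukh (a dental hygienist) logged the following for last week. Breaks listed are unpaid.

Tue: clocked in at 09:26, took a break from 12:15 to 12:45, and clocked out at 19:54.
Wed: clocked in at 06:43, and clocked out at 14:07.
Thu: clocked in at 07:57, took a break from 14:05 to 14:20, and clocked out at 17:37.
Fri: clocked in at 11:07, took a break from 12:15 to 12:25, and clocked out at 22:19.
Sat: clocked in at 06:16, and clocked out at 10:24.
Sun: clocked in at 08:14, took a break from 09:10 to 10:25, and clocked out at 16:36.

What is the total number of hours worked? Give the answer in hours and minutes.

Tue: 09:26–19:54 = 10 h 28 min; less 30 min break → 9 h 58 min
Wed: 06:43–14:07 = 7 h 24 min
Thu: 07:57–17:37 = 9 h 40 min; less 15 min break → 9 h 25 min
Fri: 11:07–22:19 = 11 h 12 min; less 10 min break → 11 h 2 min
Sat: 06:16–10:24 = 4 h 8 min
Sun: 08:14–16:36 = 8 h 22 min; less 75 min break → 7 h 7 min
Total: 9 h 58 min + 7 h 24 min + 9 h 25 min + 11 h 2 min + 4 h 8 min + 7 h 7 min = 49 h 4 min.

49 h 4 min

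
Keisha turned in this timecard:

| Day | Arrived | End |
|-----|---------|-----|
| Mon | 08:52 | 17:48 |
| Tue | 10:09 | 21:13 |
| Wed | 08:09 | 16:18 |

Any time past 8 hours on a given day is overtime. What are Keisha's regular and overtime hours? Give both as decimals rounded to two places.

Mon: 08:52–17:48 = 8 h 56 min
Tue: 10:09–21:13 = 11 h 4 min
Wed: 08:09–16:18 = 8 h 9 min
Mon reg 8 h 0 min / OT 0 h 56 min; Tue reg 8 h 0 min / OT 3 h 4 min; Wed reg 8 h 0 min / OT 0 h 9 min.
Totals: regular 24 h 0 min, overtime 4 h 9 min.

Regular 24.00 hours, overtime 4.15 hours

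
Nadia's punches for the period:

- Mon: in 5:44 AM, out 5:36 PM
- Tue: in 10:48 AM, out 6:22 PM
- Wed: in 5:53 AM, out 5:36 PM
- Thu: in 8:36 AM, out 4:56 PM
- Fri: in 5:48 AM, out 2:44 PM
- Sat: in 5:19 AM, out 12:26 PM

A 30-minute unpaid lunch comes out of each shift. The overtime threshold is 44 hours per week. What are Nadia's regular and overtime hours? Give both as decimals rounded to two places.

Mon: 5:44 AM–5:36 PM = 11 h 52 min; less 30 min break → 11 h 22 min
Tue: 10:48 AM–6:22 PM = 7 h 34 min; less 30 min break → 7 h 4 min
Wed: 5:53 AM–5:36 PM = 11 h 43 min; less 30 min break → 11 h 13 min
Thu: 8:36 AM–4:56 PM = 8 h 20 min; less 30 min break → 7 h 50 min
Fri: 5:48 AM–2:44 PM = 8 h 56 min; less 30 min break → 8 h 26 min
Sat: 5:19 AM–12:26 PM = 7 h 7 min; less 30 min break → 6 h 37 min
Total worked: 52 h 32 min = 52.53 h.
Threshold 44 h → overtime 8 h 32 min, regular 44 h 0 min.

Regular 44.00 hours, overtime 8.53 hours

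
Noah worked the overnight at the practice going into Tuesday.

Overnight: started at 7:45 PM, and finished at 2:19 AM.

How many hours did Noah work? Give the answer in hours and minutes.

Overnight: 7:45 PM → midnight = 4 h 15 min; midnight → 2:19 AM = 2 h 19 min; span 6 h 34 min

6 h 34 min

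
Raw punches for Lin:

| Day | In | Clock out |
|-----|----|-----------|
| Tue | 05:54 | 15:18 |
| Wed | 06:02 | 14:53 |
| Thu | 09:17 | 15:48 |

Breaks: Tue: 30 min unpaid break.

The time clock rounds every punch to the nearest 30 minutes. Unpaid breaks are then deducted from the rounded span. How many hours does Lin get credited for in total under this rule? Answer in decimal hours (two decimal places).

24.50 hours

Tue: in 05:54→06:00, out 15:18→15:30; 9 h 30 min − 30 min = 9 h 0 min
Wed: in 06:02→06:00, out 14:53→15:00; 9 h 0 min
Thu: in 09:17→09:30, out 15:48→16:00; 6 h 30 min
Total credited: 24 h 30 min.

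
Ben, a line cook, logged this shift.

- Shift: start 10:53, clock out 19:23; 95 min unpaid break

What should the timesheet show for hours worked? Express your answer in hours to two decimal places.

6.92 hours

Shift: 10:53–19:23 = 8 h 30 min; less 95 min break → 6 h 55 min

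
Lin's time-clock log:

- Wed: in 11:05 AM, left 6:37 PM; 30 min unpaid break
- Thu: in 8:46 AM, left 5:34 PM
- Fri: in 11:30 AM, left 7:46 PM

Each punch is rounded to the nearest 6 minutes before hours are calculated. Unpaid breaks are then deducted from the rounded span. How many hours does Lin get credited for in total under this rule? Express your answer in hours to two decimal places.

24.10 hours

Wed: in 11:05 AM→11:06 AM, out 6:37 PM→6:36 PM; 7 h 30 min − 30 min = 7 h 0 min
Thu: in 8:46 AM→8:48 AM, out 5:34 PM→5:36 PM; 8 h 48 min
Fri: in 11:30 AM→11:30 AM, out 7:46 PM→7:48 PM; 8 h 18 min
Total credited: 24 h 6 min.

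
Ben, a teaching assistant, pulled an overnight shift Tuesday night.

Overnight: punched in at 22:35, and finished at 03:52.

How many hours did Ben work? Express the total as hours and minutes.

5 h 17 min

Overnight: 22:35 → midnight = 1 h 25 min; midnight → 03:52 = 3 h 52 min; span 5 h 17 min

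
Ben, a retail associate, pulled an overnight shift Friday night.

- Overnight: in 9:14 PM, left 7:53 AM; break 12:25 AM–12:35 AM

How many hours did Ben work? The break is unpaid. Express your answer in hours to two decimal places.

Overnight: 9:14 PM → midnight = 2 h 46 min; midnight → 7:53 AM = 7 h 53 min; span 10 h 39 min; less 10 min break → 10 h 29 min

10.48 hours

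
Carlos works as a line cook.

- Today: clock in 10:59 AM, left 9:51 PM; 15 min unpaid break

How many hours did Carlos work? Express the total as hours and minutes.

Today: 10:59 AM–9:51 PM = 10 h 52 min; less 15 min break → 10 h 37 min

10 h 37 min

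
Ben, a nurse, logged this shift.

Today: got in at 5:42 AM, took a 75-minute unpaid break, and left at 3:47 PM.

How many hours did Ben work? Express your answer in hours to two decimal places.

8.83 hours

Today: 5:42 AM–3:47 PM = 10 h 5 min; less 75 min break → 8 h 50 min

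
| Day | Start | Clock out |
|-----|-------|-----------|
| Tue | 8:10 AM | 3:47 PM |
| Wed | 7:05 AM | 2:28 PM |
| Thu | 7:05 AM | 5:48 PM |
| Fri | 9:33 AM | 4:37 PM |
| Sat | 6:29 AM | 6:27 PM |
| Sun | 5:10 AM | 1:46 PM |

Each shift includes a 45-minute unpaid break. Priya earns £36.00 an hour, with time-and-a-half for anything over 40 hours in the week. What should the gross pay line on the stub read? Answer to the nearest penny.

£1917.90

Tue: 8:10 AM–3:47 PM = 7 h 37 min; less 45 min break → 6 h 52 min
Wed: 7:05 AM–2:28 PM = 7 h 23 min; less 45 min break → 6 h 38 min
Thu: 7:05 AM–5:48 PM = 10 h 43 min; less 45 min break → 9 h 58 min
Fri: 9:33 AM–4:37 PM = 7 h 4 min; less 45 min break → 6 h 19 min
Sat: 6:29 AM–6:27 PM = 11 h 58 min; less 45 min break → 11 h 13 min
Sun: 5:10 AM–1:46 PM = 8 h 36 min; less 45 min break → 7 h 51 min
Total worked: 48 h 51 min = 2931 min.
Regular 40 h 0 min = 2400 min at £36.00/h; overtime 8 h 51 min = 531 min at £54.00/h.
Pay = (2400 × £36.00 + 531 × £54.00) ÷ 60 = £1917.90.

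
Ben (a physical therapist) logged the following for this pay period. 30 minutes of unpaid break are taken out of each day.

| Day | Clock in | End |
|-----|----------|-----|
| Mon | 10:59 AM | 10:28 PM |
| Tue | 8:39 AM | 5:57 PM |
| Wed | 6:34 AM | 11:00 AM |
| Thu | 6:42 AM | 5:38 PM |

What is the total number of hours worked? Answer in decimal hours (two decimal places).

34.15 hours

Mon: 10:59 AM–10:28 PM = 11 h 29 min; less 30 min break → 10 h 59 min
Tue: 8:39 AM–5:57 PM = 9 h 18 min; less 30 min break → 8 h 48 min
Wed: 6:34 AM–11:00 AM = 4 h 26 min; less 30 min break → 3 h 56 min
Thu: 6:42 AM–5:38 PM = 10 h 56 min; less 30 min break → 10 h 26 min
Total: 10 h 59 min + 8 h 48 min + 3 h 56 min + 10 h 26 min = 34 h 9 min.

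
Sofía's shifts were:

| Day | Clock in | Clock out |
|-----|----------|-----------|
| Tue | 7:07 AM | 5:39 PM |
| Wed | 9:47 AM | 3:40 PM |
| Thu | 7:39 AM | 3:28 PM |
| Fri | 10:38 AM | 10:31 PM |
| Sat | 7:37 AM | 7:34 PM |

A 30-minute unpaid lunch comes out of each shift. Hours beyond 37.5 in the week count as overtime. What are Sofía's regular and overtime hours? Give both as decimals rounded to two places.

Tue: 7:07 AM–5:39 PM = 10 h 32 min; less 30 min break → 10 h 2 min
Wed: 9:47 AM–3:40 PM = 5 h 53 min; less 30 min break → 5 h 23 min
Thu: 7:39 AM–3:28 PM = 7 h 49 min; less 30 min break → 7 h 19 min
Fri: 10:38 AM–10:31 PM = 11 h 53 min; less 30 min break → 11 h 23 min
Sat: 7:37 AM–7:34 PM = 11 h 57 min; less 30 min break → 11 h 27 min
Total worked: 45 h 34 min = 45.57 h.
Threshold 37.5 h → overtime 8 h 4 min, regular 37 h 30 min.

Regular 37.50 hours, overtime 8.07 hours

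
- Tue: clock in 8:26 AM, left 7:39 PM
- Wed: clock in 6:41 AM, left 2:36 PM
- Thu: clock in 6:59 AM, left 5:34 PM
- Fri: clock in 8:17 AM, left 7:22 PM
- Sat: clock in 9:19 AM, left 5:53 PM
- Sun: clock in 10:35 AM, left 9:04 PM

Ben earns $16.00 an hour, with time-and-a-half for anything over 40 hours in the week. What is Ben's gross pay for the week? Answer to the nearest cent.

Tue: 8:26 AM–7:39 PM = 11 h 13 min
Wed: 6:41 AM–2:36 PM = 7 h 55 min
Thu: 6:59 AM–5:34 PM = 10 h 35 min
Fri: 8:17 AM–7:22 PM = 11 h 5 min
Sat: 9:19 AM–5:53 PM = 8 h 34 min
Sun: 10:35 AM–9:04 PM = 10 h 29 min
Total worked: 59 h 51 min = 3591 min.
Regular 40 h 0 min = 2400 min at $16.00/h; overtime 19 h 51 min = 1191 min at $24.00/h.
Pay = (2400 × $16.00 + 1191 × $24.00) ÷ 60 = $1116.40.

$1116.40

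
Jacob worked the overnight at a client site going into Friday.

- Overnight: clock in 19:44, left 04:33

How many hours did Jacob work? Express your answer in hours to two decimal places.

8.82 hours

Overnight: 19:44 → midnight = 4 h 16 min; midnight → 04:33 = 4 h 33 min; span 8 h 49 min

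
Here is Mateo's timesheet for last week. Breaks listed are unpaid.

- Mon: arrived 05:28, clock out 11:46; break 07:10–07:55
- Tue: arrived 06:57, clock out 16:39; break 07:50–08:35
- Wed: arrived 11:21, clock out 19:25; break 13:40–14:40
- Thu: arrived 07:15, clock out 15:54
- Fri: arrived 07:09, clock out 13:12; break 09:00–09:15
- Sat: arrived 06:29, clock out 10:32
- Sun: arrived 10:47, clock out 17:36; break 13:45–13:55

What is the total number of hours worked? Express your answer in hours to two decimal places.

Mon: 05:28–11:46 = 6 h 18 min; less 45 min break → 5 h 33 min
Tue: 06:57–16:39 = 9 h 42 min; less 45 min break → 8 h 57 min
Wed: 11:21–19:25 = 8 h 4 min; less 60 min break → 7 h 4 min
Thu: 07:15–15:54 = 8 h 39 min
Fri: 07:09–13:12 = 6 h 3 min; less 15 min break → 5 h 48 min
Sat: 06:29–10:32 = 4 h 3 min
Sun: 10:47–17:36 = 6 h 49 min; less 10 min break → 6 h 39 min
Total: 5 h 33 min + 8 h 57 min + 7 h 4 min + 8 h 39 min + 5 h 48 min + 4 h 3 min + 6 h 39 min = 46 h 43 min.

46.72 hours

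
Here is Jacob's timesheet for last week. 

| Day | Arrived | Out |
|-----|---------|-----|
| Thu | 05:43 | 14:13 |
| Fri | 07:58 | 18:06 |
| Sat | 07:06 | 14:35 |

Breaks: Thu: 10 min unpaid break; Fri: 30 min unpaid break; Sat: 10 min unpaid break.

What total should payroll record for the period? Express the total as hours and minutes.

Thu: 05:43–14:13 = 8 h 30 min; less 10 min break → 8 h 20 min
Fri: 07:58–18:06 = 10 h 8 min; less 30 min break → 9 h 38 min
Sat: 07:06–14:35 = 7 h 29 min; less 10 min break → 7 h 19 min
Total: 8 h 20 min + 9 h 38 min + 7 h 19 min = 25 h 17 min.

25 h 17 min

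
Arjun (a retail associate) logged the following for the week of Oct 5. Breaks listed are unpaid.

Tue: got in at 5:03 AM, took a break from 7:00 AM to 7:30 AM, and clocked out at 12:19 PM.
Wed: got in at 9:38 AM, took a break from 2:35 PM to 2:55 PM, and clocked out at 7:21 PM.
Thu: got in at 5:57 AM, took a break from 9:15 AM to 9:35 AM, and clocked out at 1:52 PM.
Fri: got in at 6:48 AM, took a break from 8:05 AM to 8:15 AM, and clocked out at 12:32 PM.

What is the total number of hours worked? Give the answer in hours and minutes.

29 h 18 min

Tue: 5:03 AM–12:19 PM = 7 h 16 min; less 30 min break → 6 h 46 min
Wed: 9:38 AM–7:21 PM = 9 h 43 min; less 20 min break → 9 h 23 min
Thu: 5:57 AM–1:52 PM = 7 h 55 min; less 20 min break → 7 h 35 min
Fri: 6:48 AM–12:32 PM = 5 h 44 min; less 10 min break → 5 h 34 min
Total: 6 h 46 min + 9 h 23 min + 7 h 35 min + 5 h 34 min = 29 h 18 min.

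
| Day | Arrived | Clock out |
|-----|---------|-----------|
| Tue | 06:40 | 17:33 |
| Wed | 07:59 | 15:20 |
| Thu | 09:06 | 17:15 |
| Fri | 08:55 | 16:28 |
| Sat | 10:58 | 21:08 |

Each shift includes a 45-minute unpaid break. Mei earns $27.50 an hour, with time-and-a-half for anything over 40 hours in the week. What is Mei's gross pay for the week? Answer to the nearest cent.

$1114.44

Tue: 06:40–17:33 = 10 h 53 min; less 45 min break → 10 h 8 min
Wed: 07:59–15:20 = 7 h 21 min; less 45 min break → 6 h 36 min
Thu: 09:06–17:15 = 8 h 9 min; less 45 min break → 7 h 24 min
Fri: 08:55–16:28 = 7 h 33 min; less 45 min break → 6 h 48 min
Sat: 10:58–21:08 = 10 h 10 min; less 45 min break → 9 h 25 min
Total worked: 40 h 21 min = 2421 min.
Regular 40 h 0 min = 2400 min at $27.50/h; overtime 0 h 21 min = 21 min at $41.25/h.
Pay = (2400 × $27.50 + 21 × $41.25) ÷ 60 = $1114.44.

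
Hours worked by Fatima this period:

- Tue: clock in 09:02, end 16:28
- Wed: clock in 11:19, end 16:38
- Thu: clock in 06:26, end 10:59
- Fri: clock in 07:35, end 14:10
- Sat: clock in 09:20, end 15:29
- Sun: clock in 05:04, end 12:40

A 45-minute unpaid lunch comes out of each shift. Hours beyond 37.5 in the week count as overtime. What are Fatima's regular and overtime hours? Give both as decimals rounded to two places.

Tue: 09:02–16:28 = 7 h 26 min; less 45 min break → 6 h 41 min
Wed: 11:19–16:38 = 5 h 19 min; less 45 min break → 4 h 34 min
Thu: 06:26–10:59 = 4 h 33 min; less 45 min break → 3 h 48 min
Fri: 07:35–14:10 = 6 h 35 min; less 45 min break → 5 h 50 min
Sat: 09:20–15:29 = 6 h 9 min; less 45 min break → 5 h 24 min
Sun: 05:04–12:40 = 7 h 36 min; less 45 min break → 6 h 51 min
Total worked: 33 h 8 min = 33.13 h.
Threshold 37.5 h → overtime 0 h 0 min, regular 33 h 8 min.

Regular 33.13 hours, overtime 0.00 hours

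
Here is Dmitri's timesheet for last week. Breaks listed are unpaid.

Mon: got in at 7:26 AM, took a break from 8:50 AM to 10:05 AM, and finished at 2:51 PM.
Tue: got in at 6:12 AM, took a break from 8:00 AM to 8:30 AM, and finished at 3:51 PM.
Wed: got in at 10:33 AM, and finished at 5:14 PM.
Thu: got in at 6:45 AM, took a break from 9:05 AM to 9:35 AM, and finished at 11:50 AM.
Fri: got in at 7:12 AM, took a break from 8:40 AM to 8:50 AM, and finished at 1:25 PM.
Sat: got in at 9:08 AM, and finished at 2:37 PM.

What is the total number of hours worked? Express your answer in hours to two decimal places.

38.12 hours

Mon: 7:26 AM–2:51 PM = 7 h 25 min; less 75 min break → 6 h 10 min
Tue: 6:12 AM–3:51 PM = 9 h 39 min; less 30 min break → 9 h 9 min
Wed: 10:33 AM–5:14 PM = 6 h 41 min
Thu: 6:45 AM–11:50 AM = 5 h 5 min; less 30 min break → 4 h 35 min
Fri: 7:12 AM–1:25 PM = 6 h 13 min; less 10 min break → 6 h 3 min
Sat: 9:08 AM–2:37 PM = 5 h 29 min
Total: 6 h 10 min + 9 h 9 min + 6 h 41 min + 4 h 35 min + 6 h 3 min + 5 h 29 min = 38 h 7 min.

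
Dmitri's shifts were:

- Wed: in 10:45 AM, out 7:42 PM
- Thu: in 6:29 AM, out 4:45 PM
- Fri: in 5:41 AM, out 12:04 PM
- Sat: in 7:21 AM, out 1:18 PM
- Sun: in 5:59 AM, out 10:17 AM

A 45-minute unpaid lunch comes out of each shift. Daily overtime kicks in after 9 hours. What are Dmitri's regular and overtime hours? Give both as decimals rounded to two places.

Regular 31.58 hours, overtime 0.52 hours

Wed: 10:45 AM–7:42 PM = 8 h 57 min; less 45 min break → 8 h 12 min
Thu: 6:29 AM–4:45 PM = 10 h 16 min; less 45 min break → 9 h 31 min
Fri: 5:41 AM–12:04 PM = 6 h 23 min; less 45 min break → 5 h 38 min
Sat: 7:21 AM–1:18 PM = 5 h 57 min; less 45 min break → 5 h 12 min
Sun: 5:59 AM–10:17 AM = 4 h 18 min; less 45 min break → 3 h 33 min
Wed reg 8 h 12 min / OT 0 h 0 min; Thu reg 9 h 0 min / OT 0 h 31 min; Fri reg 5 h 38 min / OT 0 h 0 min; Sat reg 5 h 12 min / OT 0 h 0 min; Sun reg 3 h 33 min / OT 0 h 0 min.
Totals: regular 31 h 35 min, overtime 0 h 31 min.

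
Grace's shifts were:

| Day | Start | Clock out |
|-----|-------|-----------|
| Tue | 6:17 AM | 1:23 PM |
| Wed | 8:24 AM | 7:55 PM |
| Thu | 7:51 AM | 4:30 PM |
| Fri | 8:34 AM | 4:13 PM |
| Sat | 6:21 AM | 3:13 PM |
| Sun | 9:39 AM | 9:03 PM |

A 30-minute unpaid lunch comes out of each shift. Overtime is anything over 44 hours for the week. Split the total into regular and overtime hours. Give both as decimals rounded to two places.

Regular 44.00 hours, overtime 8.18 hours

Tue: 6:17 AM–1:23 PM = 7 h 6 min; less 30 min break → 6 h 36 min
Wed: 8:24 AM–7:55 PM = 11 h 31 min; less 30 min break → 11 h 1 min
Thu: 7:51 AM–4:30 PM = 8 h 39 min; less 30 min break → 8 h 9 min
Fri: 8:34 AM–4:13 PM = 7 h 39 min; less 30 min break → 7 h 9 min
Sat: 6:21 AM–3:13 PM = 8 h 52 min; less 30 min break → 8 h 22 min
Sun: 9:39 AM–9:03 PM = 11 h 24 min; less 30 min break → 10 h 54 min
Total worked: 52 h 11 min = 52.18 h.
Threshold 44 h → overtime 8 h 11 min, regular 44 h 0 min.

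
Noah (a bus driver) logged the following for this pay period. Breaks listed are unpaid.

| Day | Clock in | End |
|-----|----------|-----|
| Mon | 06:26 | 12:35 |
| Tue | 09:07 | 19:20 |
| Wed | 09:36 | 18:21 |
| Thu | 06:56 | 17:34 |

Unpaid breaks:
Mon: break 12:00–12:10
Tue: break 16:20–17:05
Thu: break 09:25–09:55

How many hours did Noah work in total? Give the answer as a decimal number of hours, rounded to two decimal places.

34.33 hours

Mon: 06:26–12:35 = 6 h 9 min; less 10 min break → 5 h 59 min
Tue: 09:07–19:20 = 10 h 13 min; less 45 min break → 9 h 28 min
Wed: 09:36–18:21 = 8 h 45 min
Thu: 06:56–17:34 = 10 h 38 min; less 30 min break → 10 h 8 min
Total: 5 h 59 min + 9 h 28 min + 8 h 45 min + 10 h 8 min = 34 h 20 min.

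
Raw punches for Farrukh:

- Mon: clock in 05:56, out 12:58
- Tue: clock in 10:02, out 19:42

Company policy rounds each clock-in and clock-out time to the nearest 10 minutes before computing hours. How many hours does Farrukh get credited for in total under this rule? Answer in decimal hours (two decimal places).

Mon: in 05:56→06:00, out 12:58→13:00; 7 h 0 min
Tue: in 10:02→10:00, out 19:42→19:40; 9 h 40 min
Total credited: 16 h 40 min.

16.67 hours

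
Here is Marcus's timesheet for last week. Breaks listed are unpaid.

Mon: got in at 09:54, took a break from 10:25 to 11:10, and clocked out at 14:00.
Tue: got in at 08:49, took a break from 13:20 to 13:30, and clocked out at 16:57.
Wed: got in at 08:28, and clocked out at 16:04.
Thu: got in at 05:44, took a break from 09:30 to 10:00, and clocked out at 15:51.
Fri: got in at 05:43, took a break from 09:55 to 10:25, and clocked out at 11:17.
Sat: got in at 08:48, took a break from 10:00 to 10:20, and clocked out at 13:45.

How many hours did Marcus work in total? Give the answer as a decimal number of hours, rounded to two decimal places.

Mon: 09:54–14:00 = 4 h 6 min; less 45 min break → 3 h 21 min
Tue: 08:49–16:57 = 8 h 8 min; less 10 min break → 7 h 58 min
Wed: 08:28–16:04 = 7 h 36 min
Thu: 05:44–15:51 = 10 h 7 min; less 30 min break → 9 h 37 min
Fri: 05:43–11:17 = 5 h 34 min; less 30 min break → 5 h 4 min
Sat: 08:48–13:45 = 4 h 57 min; less 20 min break → 4 h 37 min
Total: 3 h 21 min + 7 h 58 min + 7 h 36 min + 9 h 37 min + 5 h 4 min + 4 h 37 min = 38 h 13 min.

38.22 hours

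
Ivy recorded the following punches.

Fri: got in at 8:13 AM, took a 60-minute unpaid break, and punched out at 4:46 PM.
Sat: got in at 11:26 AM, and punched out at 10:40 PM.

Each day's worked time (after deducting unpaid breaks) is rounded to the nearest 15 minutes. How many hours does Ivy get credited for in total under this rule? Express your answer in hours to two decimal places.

18.75 hours

Fri: 8:13 AM–4:46 PM = 8 h 33 min − 60 min = 7 h 33 min → rounds to 7 h 30 min
Sat: 11:26 AM–10:40 PM = 11 h 14 min → rounds to 11 h 15 min
Total credited: 18 h 45 min.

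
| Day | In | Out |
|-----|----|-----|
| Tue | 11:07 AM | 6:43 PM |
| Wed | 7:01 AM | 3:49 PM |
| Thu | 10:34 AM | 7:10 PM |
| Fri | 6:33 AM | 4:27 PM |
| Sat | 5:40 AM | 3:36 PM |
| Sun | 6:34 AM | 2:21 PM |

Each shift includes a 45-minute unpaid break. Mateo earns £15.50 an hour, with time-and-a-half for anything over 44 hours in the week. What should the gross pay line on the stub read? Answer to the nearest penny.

£777.71

Tue: 11:07 AM–6:43 PM = 7 h 36 min; less 45 min break → 6 h 51 min
Wed: 7:01 AM–3:49 PM = 8 h 48 min; less 45 min break → 8 h 3 min
Thu: 10:34 AM–7:10 PM = 8 h 36 min; less 45 min break → 7 h 51 min
Fri: 6:33 AM–4:27 PM = 9 h 54 min; less 45 min break → 9 h 9 min
Sat: 5:40 AM–3:36 PM = 9 h 56 min; less 45 min break → 9 h 11 min
Sun: 6:34 AM–2:21 PM = 7 h 47 min; less 45 min break → 7 h 2 min
Total worked: 48 h 7 min = 2887 min.
Regular 44 h 0 min = 2640 min at £15.50/h; overtime 4 h 7 min = 247 min at £23.25/h.
Pay = (2640 × £15.50 + 247 × £23.25) ÷ 60 = £777.71.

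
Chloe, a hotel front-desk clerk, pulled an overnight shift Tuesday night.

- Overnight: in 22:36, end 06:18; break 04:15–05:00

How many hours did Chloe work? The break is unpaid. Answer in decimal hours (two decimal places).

6.95 hours

Overnight: 22:36 → midnight = 1 h 24 min; midnight → 06:18 = 6 h 18 min; span 7 h 42 min; less 45 min break → 6 h 57 min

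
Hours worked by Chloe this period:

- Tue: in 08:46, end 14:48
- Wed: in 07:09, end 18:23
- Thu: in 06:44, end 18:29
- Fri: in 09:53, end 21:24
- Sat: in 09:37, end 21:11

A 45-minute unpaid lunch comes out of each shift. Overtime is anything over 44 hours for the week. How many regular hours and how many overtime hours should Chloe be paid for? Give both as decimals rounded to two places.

Regular 44.00 hours, overtime 4.35 hours

Tue: 08:46–14:48 = 6 h 2 min; less 45 min break → 5 h 17 min
Wed: 07:09–18:23 = 11 h 14 min; less 45 min break → 10 h 29 min
Thu: 06:44–18:29 = 11 h 45 min; less 45 min break → 11 h 0 min
Fri: 09:53–21:24 = 11 h 31 min; less 45 min break → 10 h 46 min
Sat: 09:37–21:11 = 11 h 34 min; less 45 min break → 10 h 49 min
Total worked: 48 h 21 min = 48.35 h.
Threshold 44 h → overtime 4 h 21 min, regular 44 h 0 min.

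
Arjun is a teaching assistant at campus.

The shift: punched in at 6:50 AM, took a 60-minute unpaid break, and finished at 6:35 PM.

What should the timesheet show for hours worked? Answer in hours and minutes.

10 h 45 min

The shift: 6:50 AM–6:35 PM = 11 h 45 min; less 60 min break → 10 h 45 min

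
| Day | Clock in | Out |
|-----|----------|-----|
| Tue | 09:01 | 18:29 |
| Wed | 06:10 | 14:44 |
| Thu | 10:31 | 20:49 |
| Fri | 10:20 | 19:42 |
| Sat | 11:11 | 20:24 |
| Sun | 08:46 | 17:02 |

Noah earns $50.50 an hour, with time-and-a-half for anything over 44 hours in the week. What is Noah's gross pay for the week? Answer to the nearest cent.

Tue: 09:01–18:29 = 9 h 28 min
Wed: 06:10–14:44 = 8 h 34 min
Thu: 10:31–20:49 = 10 h 18 min
Fri: 10:20–19:42 = 9 h 22 min
Sat: 11:11–20:24 = 9 h 13 min
Sun: 08:46–17:02 = 8 h 16 min
Total worked: 55 h 11 min = 3311 min.
Regular 44 h 0 min = 2640 min at $50.50/h; overtime 11 h 11 min = 671 min at $75.75/h.
Pay = (2640 × $50.50 + 671 × $75.75) ÷ 60 = $3069.14.

$3069.14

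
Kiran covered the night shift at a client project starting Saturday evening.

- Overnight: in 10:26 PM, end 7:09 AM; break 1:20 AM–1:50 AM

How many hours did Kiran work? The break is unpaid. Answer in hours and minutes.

Overnight: 10:26 PM → midnight = 1 h 34 min; midnight → 7:09 AM = 7 h 9 min; span 8 h 43 min; less 30 min break → 8 h 13 min

8 h 13 min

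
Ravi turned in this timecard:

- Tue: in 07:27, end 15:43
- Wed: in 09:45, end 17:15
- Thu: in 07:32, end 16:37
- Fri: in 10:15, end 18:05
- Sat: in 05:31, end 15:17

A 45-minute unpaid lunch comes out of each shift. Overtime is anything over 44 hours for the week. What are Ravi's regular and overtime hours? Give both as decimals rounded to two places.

Regular 38.70 hours, overtime 0.00 hours

Tue: 07:27–15:43 = 8 h 16 min; less 45 min break → 7 h 31 min
Wed: 09:45–17:15 = 7 h 30 min; less 45 min break → 6 h 45 min
Thu: 07:32–16:37 = 9 h 5 min; less 45 min break → 8 h 20 min
Fri: 10:15–18:05 = 7 h 50 min; less 45 min break → 7 h 5 min
Sat: 05:31–15:17 = 9 h 46 min; less 45 min break → 9 h 1 min
Total worked: 38 h 42 min = 38.70 h.
Threshold 44 h → overtime 0 h 0 min, regular 38 h 42 min.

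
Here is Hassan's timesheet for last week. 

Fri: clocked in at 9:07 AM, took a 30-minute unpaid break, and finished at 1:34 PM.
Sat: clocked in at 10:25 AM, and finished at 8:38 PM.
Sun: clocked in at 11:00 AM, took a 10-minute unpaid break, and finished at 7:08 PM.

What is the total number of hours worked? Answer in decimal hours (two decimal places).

22.13 hours

Fri: 9:07 AM–1:34 PM = 4 h 27 min; less 30 min break → 3 h 57 min
Sat: 10:25 AM–8:38 PM = 10 h 13 min
Sun: 11:00 AM–7:08 PM = 8 h 8 min; less 10 min break → 7 h 58 min
Total: 3 h 57 min + 10 h 13 min + 7 h 58 min = 22 h 8 min.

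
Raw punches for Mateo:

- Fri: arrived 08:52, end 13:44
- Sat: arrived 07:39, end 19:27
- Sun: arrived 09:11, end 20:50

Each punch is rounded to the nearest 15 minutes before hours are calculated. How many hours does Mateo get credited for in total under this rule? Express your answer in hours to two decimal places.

Fri: in 08:52→08:45, out 13:44→13:45; 5 h 0 min
Sat: in 07:39→07:45, out 19:27→19:30; 11 h 45 min
Sun: in 09:11→09:15, out 20:50→20:45; 11 h 30 min
Total credited: 28 h 15 min.

28.25 hours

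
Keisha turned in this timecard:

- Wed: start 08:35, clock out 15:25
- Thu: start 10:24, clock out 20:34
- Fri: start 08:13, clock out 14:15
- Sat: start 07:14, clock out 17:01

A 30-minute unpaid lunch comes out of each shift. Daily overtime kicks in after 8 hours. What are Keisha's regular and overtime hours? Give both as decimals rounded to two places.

Wed: 08:35–15:25 = 6 h 50 min; less 30 min break → 6 h 20 min
Thu: 10:24–20:34 = 10 h 10 min; less 30 min break → 9 h 40 min
Fri: 08:13–14:15 = 6 h 2 min; less 30 min break → 5 h 32 min
Sat: 07:14–17:01 = 9 h 47 min; less 30 min break → 9 h 17 min
Wed reg 6 h 20 min / OT 0 h 0 min; Thu reg 8 h 0 min / OT 1 h 40 min; Fri reg 5 h 32 min / OT 0 h 0 min; Sat reg 8 h 0 min / OT 1 h 17 min.
Totals: regular 27 h 52 min, overtime 2 h 57 min.

Regular 27.87 hours, overtime 2.95 hours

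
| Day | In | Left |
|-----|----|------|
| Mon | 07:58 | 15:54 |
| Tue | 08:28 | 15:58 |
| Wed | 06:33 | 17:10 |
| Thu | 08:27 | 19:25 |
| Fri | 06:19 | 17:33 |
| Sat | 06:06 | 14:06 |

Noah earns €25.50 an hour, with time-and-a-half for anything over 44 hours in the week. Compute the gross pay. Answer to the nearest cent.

Mon: 07:58–15:54 = 7 h 56 min
Tue: 08:28–15:58 = 7 h 30 min
Wed: 06:33–17:10 = 10 h 37 min
Thu: 08:27–19:25 = 10 h 58 min
Fri: 06:19–17:33 = 11 h 14 min
Sat: 06:06–14:06 = 8 h 0 min
Total worked: 56 h 15 min = 3375 min.
Regular 44 h 0 min = 2640 min at €25.50/h; overtime 12 h 15 min = 735 min at €38.25/h.
Pay = (2640 × €25.50 + 735 × €38.25) ÷ 60 = €1590.56.

€1590.56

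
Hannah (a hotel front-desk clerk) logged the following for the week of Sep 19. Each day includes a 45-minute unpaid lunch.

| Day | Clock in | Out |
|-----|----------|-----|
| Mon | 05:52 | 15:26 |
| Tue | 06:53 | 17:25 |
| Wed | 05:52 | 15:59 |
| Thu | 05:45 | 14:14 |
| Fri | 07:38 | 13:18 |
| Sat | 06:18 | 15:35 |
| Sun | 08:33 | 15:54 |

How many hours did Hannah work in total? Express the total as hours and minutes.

Mon: 05:52–15:26 = 9 h 34 min; less 45 min break → 8 h 49 min
Tue: 06:53–17:25 = 10 h 32 min; less 45 min break → 9 h 47 min
Wed: 05:52–15:59 = 10 h 7 min; less 45 min break → 9 h 22 min
Thu: 05:45–14:14 = 8 h 29 min; less 45 min break → 7 h 44 min
Fri: 07:38–13:18 = 5 h 40 min; less 45 min break → 4 h 55 min
Sat: 06:18–15:35 = 9 h 17 min; less 45 min break → 8 h 32 min
Sun: 08:33–15:54 = 7 h 21 min; less 45 min break → 6 h 36 min
Total: 8 h 49 min + 9 h 47 min + 9 h 22 min + 7 h 44 min + 4 h 55 min + 8 h 32 min + 6 h 36 min = 55 h 45 min.

55 h 45 min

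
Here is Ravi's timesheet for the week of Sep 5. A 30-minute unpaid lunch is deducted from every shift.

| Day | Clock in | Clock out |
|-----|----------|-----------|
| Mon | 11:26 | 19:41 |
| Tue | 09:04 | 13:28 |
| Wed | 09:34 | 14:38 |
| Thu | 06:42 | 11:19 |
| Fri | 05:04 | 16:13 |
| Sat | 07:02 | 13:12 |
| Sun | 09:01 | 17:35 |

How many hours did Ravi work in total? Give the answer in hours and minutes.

44 h 43 min

Mon: 11:26–19:41 = 8 h 15 min; less 30 min break → 7 h 45 min
Tue: 09:04–13:28 = 4 h 24 min; less 30 min break → 3 h 54 min
Wed: 09:34–14:38 = 5 h 4 min; less 30 min break → 4 h 34 min
Thu: 06:42–11:19 = 4 h 37 min; less 30 min break → 4 h 7 min
Fri: 05:04–16:13 = 11 h 9 min; less 30 min break → 10 h 39 min
Sat: 07:02–13:12 = 6 h 10 min; less 30 min break → 5 h 40 min
Sun: 09:01–17:35 = 8 h 34 min; less 30 min break → 8 h 4 min
Total: 7 h 45 min + 3 h 54 min + 4 h 34 min + 4 h 7 min + 10 h 39 min + 5 h 40 min + 8 h 4 min = 44 h 43 min.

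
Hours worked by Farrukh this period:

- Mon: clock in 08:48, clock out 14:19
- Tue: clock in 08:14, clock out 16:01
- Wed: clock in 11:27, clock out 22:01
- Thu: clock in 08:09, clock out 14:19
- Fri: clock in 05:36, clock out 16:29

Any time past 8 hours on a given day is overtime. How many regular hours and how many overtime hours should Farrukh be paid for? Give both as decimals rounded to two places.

Regular 35.47 hours, overtime 5.45 hours

Mon: 08:48–14:19 = 5 h 31 min
Tue: 08:14–16:01 = 7 h 47 min
Wed: 11:27–22:01 = 10 h 34 min
Thu: 08:09–14:19 = 6 h 10 min
Fri: 05:36–16:29 = 10 h 53 min
Mon reg 5 h 31 min / OT 0 h 0 min; Tue reg 7 h 47 min / OT 0 h 0 min; Wed reg 8 h 0 min / OT 2 h 34 min; Thu reg 6 h 10 min / OT 0 h 0 min; Fri reg 8 h 0 min / OT 2 h 53 min.
Totals: regular 35 h 28 min, overtime 5 h 27 min.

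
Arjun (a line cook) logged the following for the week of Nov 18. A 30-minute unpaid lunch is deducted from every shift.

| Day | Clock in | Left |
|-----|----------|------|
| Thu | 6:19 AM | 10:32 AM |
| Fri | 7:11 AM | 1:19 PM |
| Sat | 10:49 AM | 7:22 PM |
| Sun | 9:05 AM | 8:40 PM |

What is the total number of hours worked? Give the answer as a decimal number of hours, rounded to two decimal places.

Thu: 6:19 AM–10:32 AM = 4 h 13 min; less 30 min break → 3 h 43 min
Fri: 7:11 AM–1:19 PM = 6 h 8 min; less 30 min break → 5 h 38 min
Sat: 10:49 AM–7:22 PM = 8 h 33 min; less 30 min break → 8 h 3 min
Sun: 9:05 AM–8:40 PM = 11 h 35 min; less 30 min break → 11 h 5 min
Total: 3 h 43 min + 5 h 38 min + 8 h 3 min + 11 h 5 min = 28 h 29 min.

28.48 hours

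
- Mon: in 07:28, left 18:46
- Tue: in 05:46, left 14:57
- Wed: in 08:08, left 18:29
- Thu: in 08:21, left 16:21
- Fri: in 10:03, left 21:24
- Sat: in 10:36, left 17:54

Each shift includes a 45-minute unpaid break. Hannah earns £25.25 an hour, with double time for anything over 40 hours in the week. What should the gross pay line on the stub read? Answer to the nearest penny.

Mon: 07:28–18:46 = 11 h 18 min; less 45 min break → 10 h 33 min
Tue: 05:46–14:57 = 9 h 11 min; less 45 min break → 8 h 26 min
Wed: 08:08–18:29 = 10 h 21 min; less 45 min break → 9 h 36 min
Thu: 08:21–16:21 = 8 h 0 min; less 45 min break → 7 h 15 min
Fri: 10:03–21:24 = 11 h 21 min; less 45 min break → 10 h 36 min
Sat: 10:36–17:54 = 7 h 18 min; less 45 min break → 6 h 33 min
Total worked: 52 h 59 min = 3179 min.
Regular 40 h 0 min = 2400 min at £25.25/h; overtime 12 h 59 min = 779 min at £50.50/h.
Pay = (2400 × £25.25 + 779 × £50.50) ÷ 60 = £1665.66.

£1665.66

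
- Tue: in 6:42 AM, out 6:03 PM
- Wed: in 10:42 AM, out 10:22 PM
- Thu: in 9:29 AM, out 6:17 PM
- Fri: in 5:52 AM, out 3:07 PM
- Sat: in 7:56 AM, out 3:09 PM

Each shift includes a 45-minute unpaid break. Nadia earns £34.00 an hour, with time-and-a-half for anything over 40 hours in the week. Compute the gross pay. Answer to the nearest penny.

Tue: 6:42 AM–6:03 PM = 11 h 21 min; less 45 min break → 10 h 36 min
Wed: 10:42 AM–10:22 PM = 11 h 40 min; less 45 min break → 10 h 55 min
Thu: 9:29 AM–6:17 PM = 8 h 48 min; less 45 min break → 8 h 3 min
Fri: 5:52 AM–3:07 PM = 9 h 15 min; less 45 min break → 8 h 30 min
Sat: 7:56 AM–3:09 PM = 7 h 13 min; less 45 min break → 6 h 28 min
Total worked: 44 h 32 min = 2672 min.
Regular 40 h 0 min = 2400 min at £34.00/h; overtime 4 h 32 min = 272 min at £51.00/h.
Pay = (2400 × £34.00 + 272 × £51.00) ÷ 60 = £1591.20.

£1591.20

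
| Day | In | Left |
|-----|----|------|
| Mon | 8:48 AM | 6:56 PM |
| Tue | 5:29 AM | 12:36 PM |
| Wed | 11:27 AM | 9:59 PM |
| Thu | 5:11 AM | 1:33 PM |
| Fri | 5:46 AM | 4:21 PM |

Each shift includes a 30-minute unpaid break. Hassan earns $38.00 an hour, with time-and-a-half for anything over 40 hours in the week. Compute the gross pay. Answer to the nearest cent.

$1761.30

Mon: 8:48 AM–6:56 PM = 10 h 8 min; less 30 min break → 9 h 38 min
Tue: 5:29 AM–12:36 PM = 7 h 7 min; less 30 min break → 6 h 37 min
Wed: 11:27 AM–9:59 PM = 10 h 32 min; less 30 min break → 10 h 2 min
Thu: 5:11 AM–1:33 PM = 8 h 22 min; less 30 min break → 7 h 52 min
Fri: 5:46 AM–4:21 PM = 10 h 35 min; less 30 min break → 10 h 5 min
Total worked: 44 h 14 min = 2654 min.
Regular 40 h 0 min = 2400 min at $38.00/h; overtime 4 h 14 min = 254 min at $57.00/h.
Pay = (2400 × $38.00 + 254 × $57.00) ÷ 60 = $1761.30.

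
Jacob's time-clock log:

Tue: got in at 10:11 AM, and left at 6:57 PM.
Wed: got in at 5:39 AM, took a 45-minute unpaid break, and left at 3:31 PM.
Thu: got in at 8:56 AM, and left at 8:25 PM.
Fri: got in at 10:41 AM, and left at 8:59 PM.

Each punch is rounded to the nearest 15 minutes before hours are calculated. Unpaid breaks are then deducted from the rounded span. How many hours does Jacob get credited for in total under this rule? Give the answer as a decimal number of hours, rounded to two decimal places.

Tue: in 10:11 AM→10:15 AM, out 6:57 PM→7:00 PM; 8 h 45 min
Wed: in 5:39 AM→5:45 AM, out 3:31 PM→3:30 PM; 9 h 45 min − 45 min = 9 h 0 min
Thu: in 8:56 AM→9:00 AM, out 8:25 PM→8:30 PM; 11 h 30 min
Fri: in 10:41 AM→10:45 AM, out 8:59 PM→9:00 PM; 10 h 15 min
Total credited: 39 h 30 min.

39.50 hours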